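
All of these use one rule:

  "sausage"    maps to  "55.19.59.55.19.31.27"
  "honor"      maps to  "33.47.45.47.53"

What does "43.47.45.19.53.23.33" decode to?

s(#19)→55 and a(#1)→19: differences scale by 2, so n = 2·pos + 17. With a=1..z=26, the number is 2·pos + 17.
Undoing it on 43.47.45.19.53.23.33: 43→(43−17)÷2=13=m, 47→(47−17)÷2=15=o, 45→(45−17)÷2=14=n, 19→(19−17)÷2=1=a, 53→(53−17)÷2=18=r, 23→(23−17)÷2=3=c, 33→(33−17)÷2=8=h.

monarch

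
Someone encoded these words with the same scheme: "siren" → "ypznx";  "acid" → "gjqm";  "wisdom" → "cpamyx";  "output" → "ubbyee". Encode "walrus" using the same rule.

chtaed

In siren: s→y is +6, i→p is +7, r→z is +8, e→n is +9 — the shift increases by 1 each position. The shift increases by 1 at each position, starting from +6: 6, 7, 8, ….
For walrus: w+6=c, a+7=h, l+8=t, r+9=a, u+10=e, s+11=d.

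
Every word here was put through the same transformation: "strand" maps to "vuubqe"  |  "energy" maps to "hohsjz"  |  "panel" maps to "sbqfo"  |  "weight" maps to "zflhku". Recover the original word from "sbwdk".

Shifts by position in strand: pos 0: s→v (+3), pos 1: t→u (+1), pos 2: r→u (+3), pos 3: a→b (+1) — repeating every 2. It's a Vigenère-style cipher with numeric key [3,1]: position i shifts by key[i mod 2].
Decoding sbwdk: s−3=p, b−1=a, w−3=t, d−1=c, k−3=h.

patch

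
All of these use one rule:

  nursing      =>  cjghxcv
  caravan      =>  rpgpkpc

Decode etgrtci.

percent

Compare letters: n→c is +15, u→j is +15, r→g is +15 — a constant shift. Each letter is shifted forward by 15 in the alphabet (a Caesar shift of +15).
Decoding etgrtci: e−15=p, t−15=e, g−15=r, r−15=c, t−15=e, c−15=n, i−15=t.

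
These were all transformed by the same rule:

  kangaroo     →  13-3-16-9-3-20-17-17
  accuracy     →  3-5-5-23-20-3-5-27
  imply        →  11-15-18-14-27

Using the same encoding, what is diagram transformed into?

The number is (letter's place in the alphabet, a=1) + 2.
Applying it to diagram: d=4→6, i=9→11, a=1→3, g=7→9, r=18→20, a=1→3, m=13→15.

6-11-3-9-20-3-15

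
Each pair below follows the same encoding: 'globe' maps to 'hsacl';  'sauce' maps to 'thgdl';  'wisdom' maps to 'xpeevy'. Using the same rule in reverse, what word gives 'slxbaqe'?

related

The shifts repeat in a cycle of length 3: positions 0,1,… shift by +1, +7, +12, then the pattern repeats.
Undoing it on slxbaqe: s−1=r, l−7=e, x−12=l, b−1=a, a−7=t, q−12=e, e−1=d.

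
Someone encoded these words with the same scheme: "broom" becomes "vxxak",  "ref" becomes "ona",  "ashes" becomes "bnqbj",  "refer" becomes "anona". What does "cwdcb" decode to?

stunt

The output letters match the input read backwards, each shifted +9: broom reversed is moorb. Read the word backwards and shift each letter +9.
Decoding cwdcb: shift back: c−9=t, w−9=n, d−9=u, c−9=t, b−9=s → tnuts; then reverse → stunt.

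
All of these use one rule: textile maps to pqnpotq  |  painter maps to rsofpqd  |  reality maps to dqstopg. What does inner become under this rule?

t(19)→p(15) and e(4)→q(16) fit y≡19x+18 (mod 26); the inverse of 19 mod 26 is 11. This is an affine cipher: with a=0,…,z=25, each position x becomes (19x+18) mod 26.
On inner: i(8)→19·8+18≡14=o; n(13)→19·13+18≡5=f; n(13)→19·13+18≡5=f; e(4)→19·4+18≡16=q; r(17)→19·17+18≡3=d (all mod 26).

offqd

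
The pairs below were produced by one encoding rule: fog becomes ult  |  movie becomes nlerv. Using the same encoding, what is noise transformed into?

mlrhv

Each letter is replaced by its mirror in the alphabet: a↔z, b↔y, c↔x, and so on (the Atbash cipher).
For noise: n↔m, o↔l, i↔r, s↔h, e↔v.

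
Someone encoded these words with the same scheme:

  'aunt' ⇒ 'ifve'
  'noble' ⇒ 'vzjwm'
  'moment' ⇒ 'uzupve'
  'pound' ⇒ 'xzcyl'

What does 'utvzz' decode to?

Shifts by position in aunt: pos 0: a→i (+8), pos 1: u→f (+11), pos 2: n→v (+8), pos 3: t→e (+11) — repeating every 2. It's a Vigenère-style cipher with numeric key [8,11]: position i shifts by key[i mod 2].
Reversing it on utvzz: u−8=m, t−11=i, v−8=n, z−11=o, z−8=r.

minor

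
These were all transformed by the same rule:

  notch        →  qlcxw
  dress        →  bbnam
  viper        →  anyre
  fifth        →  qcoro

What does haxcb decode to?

story

The output letters match the input read backwards, each shifted +9: notch reversed is hcton. The word is reversed, then every letter is shifted forward by 9.
Reversing it on haxcb: shift back: h−9=y, a−9=r, x−9=o, c−9=t, b−9=s → yrots; then reverse → story.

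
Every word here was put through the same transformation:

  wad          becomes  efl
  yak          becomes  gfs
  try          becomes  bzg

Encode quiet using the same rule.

yznjb

The shift depends on letter class: consonant w→e is +8, but vowel a→f is +5. Two shifts are in play — +5 for a/e/i/o/u, +8 for every other letter.
On quiet: q(cons)+8=y, u(vowel)+5=z, i(vowel)+5=n, e(vowel)+5=j, t(cons)+8=b.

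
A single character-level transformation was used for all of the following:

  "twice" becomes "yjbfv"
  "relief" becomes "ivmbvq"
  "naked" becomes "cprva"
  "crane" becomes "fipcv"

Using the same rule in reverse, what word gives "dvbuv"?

seize

t(19)→y(24) and w(22)→j(9) fit y≡21x+15 (mod 26); the inverse of 21 mod 26 is 5. Treating letters as 0–25, the rule is x ↦ 21x + 15 (mod 26).
Reversing it on dvbuv: d(3)→5·(3−15)≡18=s; v(21)→5·(21−15)≡4=e; b(1)→5·(1−15)≡8=i; u(20)→5·(20−15)≡25=z; v(21)→5·(21−15)≡4=e (all mod 26).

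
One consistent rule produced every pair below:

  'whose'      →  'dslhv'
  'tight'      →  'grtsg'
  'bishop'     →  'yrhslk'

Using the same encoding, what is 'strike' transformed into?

Each pair mirrors across the alphabet (w↔d, h↔s, o↔l): positions sum to 25. This is the alphabet-reversal cipher (Atbash): a becomes z, b becomes y, etc.
On strike: s↔h, t↔g, r↔i, i↔r, k↔p, e↔v.

hgirpv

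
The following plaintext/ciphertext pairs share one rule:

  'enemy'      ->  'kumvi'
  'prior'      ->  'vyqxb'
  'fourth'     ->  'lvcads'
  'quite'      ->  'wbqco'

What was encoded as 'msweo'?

In enemy: e→k is +6, n→u is +7, e→m is +8, m→v is +9 — the shift increases by 1 each position. The shift increases by 1 at each position, starting from +6: 6, 7, 8, ….
Undoing it on msweo: m−6=g, s−7=l, w−8=o, e−9=v, o−10=e.

glove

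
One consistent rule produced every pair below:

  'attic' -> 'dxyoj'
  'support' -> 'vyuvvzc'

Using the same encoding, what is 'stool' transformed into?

The shift increases by 1 at each position, starting from +3: 3, 4, 5, ….
For stool: s+3=v, t+4=x, o+5=t, o+6=u, l+7=s.

vxtus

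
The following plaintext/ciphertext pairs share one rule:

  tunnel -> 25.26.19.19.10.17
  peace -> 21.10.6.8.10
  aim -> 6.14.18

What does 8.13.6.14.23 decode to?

chair

Each letter is replaced by its alphabet position (a=1..z=26) + 5.
Undoing it on 8.13.6.14.23: 8→(8−5)÷1=3=c, 13→(13−5)÷1=8=h, 6→(6−5)÷1=1=a, 14→(14−5)÷1=9=i, 23→(23−5)÷1=18=r.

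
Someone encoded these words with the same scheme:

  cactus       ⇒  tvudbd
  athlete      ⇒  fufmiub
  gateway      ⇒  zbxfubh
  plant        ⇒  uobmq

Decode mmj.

ill

Read the word backwards and shift each letter +1.
Decoding mmj: shift back: m−1=l, m−1=l, j−1=i → lli; then reverse → ill.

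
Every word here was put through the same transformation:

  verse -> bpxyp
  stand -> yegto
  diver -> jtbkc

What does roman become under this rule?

xzsgy

The shifts repeat in a cycle of length 3: positions 0,1,… shift by +6, +11, +6, then the pattern repeats.
Applying it to roman: r+6=x, o+11=z, m+6=s, a+6=g, n+11=y.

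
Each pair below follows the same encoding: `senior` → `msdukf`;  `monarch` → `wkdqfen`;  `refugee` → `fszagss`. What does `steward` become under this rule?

mtsoqfl

s(18)→m(12) and e(4)→s(18) fit y≡7x+16 (mod 26); the inverse of 7 mod 26 is 15. Treating letters as 0–25, the rule is x ↦ 7x + 16 (mod 26).
For steward: s(18)→7·18+16≡12=m; t(19)→7·19+16≡19=t; e(4)→7·4+16≡18=s; w(22)→7·22+16≡14=o; a(0)→7·0+16≡16=q; r(17)→7·17+16≡5=f; d(3)→7·3+16≡11=l (all mod 26).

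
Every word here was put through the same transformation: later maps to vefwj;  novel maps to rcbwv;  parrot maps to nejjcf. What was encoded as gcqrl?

mound

l(11)→v(21) and a(0)→e(4) fit y≡11x+4 (mod 26); the inverse of 11 mod 26 is 19. This is an affine cipher: with a=0,…,z=25, each position x becomes (11x+4) mod 26.
Undoing it on gcqrl: g(6)→19·(6−4)≡12=m; c(2)→19·(2−4)≡14=o; q(16)→19·(16−4)≡20=u; r(17)→19·(17−4)≡13=n; l(11)→19·(11−4)≡3=d (all mod 26).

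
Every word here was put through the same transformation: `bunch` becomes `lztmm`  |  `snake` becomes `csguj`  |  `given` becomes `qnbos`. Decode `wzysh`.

music

The shifts repeat in a cycle of length 3: positions 0,1,… shift by +10, +5, +6, then the pattern repeats.
Decoding wzysh: w−10=m, z−5=u, y−6=s, s−10=i, h−5=c.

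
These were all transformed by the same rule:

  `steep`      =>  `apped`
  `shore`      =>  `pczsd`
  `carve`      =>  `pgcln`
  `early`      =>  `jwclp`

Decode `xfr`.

The word is reversed, then every letter is shifted forward by 11.
Undoing it on xfr: shift back: x−11=m, f−11=u, r−11=g → mug; then reverse → gum.

gum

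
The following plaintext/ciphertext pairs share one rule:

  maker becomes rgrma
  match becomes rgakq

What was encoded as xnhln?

shade

Letter i (0-indexed) is shifted by i+5, so successive shifts are 5, 6, 7, ….
Reversing it on xnhln: x−5=s, n−6=h, h−7=a, l−8=d, n−9=e.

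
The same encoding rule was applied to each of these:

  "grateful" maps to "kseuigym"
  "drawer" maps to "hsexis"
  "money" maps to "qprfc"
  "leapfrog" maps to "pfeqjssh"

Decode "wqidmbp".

special

Shifts by position in grateful: pos 0: g→k (+4), pos 1: r→s (+1), pos 2: a→e (+4), pos 3: t→u (+1) — repeating every 2. The shifts repeat in a cycle of length 2: positions 0,1,… shift by +4, +1, then the pattern repeats.
Decoding wqidmbp: w−4=s, q−1=p, i−4=e, d−1=c, m−4=i, b−1=a, p−4=l.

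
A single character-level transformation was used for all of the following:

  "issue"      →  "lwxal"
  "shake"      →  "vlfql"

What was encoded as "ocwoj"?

In issue: i→l is +3, s→w is +4, s→x is +5, u→a is +6 — the shift increases by 1 each position. Letter i (0-indexed) is shifted by i+3, so successive shifts are 3, 4, 5, ….
Reversing it on ocwoj: o−3=l, c−4=y, w−5=r, o−6=i, j−7=c.

lyric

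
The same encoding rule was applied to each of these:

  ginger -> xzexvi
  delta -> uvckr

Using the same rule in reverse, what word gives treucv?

candle

Compare letters: g→x is +17, i→z is +17, n→e is +17 — a constant shift. Every letter moves 17 places later in the alphabet, wrapping around z→a.
Reversing it on treucv: t−17=c, r−17=a, e−17=n, u−17=d, c−17=l, v−17=e.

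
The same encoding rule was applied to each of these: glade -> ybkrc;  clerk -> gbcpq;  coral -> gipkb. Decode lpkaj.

g(6)→y(24) and l(11)→b(1) fit y≡11x+10 (mod 26); the inverse of 11 mod 26 is 19. This is an affine cipher: with a=0,…,z=25, each position x becomes (11x+10) mod 26.
Undoing it on lpkaj: l(11)→19·(11−10)≡19=t; p(15)→19·(15−10)≡17=r; k(10)→19·(10−10)≡0=a; a(0)→19·(0−10)≡18=s; j(9)→19·(9−10)≡7=h (all mod 26).

trash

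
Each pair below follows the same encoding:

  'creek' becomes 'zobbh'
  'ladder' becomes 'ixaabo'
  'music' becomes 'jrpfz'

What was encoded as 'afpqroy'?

Compare letters: c→z is +23, r→o is +23, e→b is +23 — a constant shift. Every letter moves 23 places later in the alphabet, wrapping around z→a.
Undoing it on afpqroy: a−23=d, f−23=i, p−23=s, q−23=t, r−23=u, o−23=r, y−23=b.

disturb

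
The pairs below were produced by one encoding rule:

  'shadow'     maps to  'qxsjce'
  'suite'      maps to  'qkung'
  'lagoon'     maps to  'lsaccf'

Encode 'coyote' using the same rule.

mcycng

Treating letters as 0–25, the rule is x ↦ 23x + 18 (mod 26).
For coyote: c(2)→23·2+18≡12=m; o(14)→23·14+18≡2=c; y(24)→23·24+18≡24=y; o(14)→23·14+18≡2=c; t(19)→23·19+18≡13=n; e(4)→23·4+18≡6=g (all mod 26).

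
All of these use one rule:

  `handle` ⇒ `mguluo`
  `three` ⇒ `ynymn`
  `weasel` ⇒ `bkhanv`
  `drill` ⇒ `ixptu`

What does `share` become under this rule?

Letter i (0-indexed) is shifted by i+5, so successive shifts are 5, 6, 7, ….
On share: s+5=x, h+6=n, a+7=h, r+8=z, e+9=n.

xnhzn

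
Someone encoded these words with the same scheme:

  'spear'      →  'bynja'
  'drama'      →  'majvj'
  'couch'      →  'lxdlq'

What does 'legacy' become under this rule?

unpjlh

Compare letters: s→b is +9, p→y is +9, e→n is +9 — a constant shift. Every letter moves 9 places later in the alphabet, wrapping around z→a.
Applying it to legacy: l+9=u, e+9=n, g+9=p, a+9=j, c+9=l, y+9=h.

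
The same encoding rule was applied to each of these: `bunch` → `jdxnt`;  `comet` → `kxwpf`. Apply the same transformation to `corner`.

kxbyqe

Each letter shifts forward by (position + 8), i.e. 8, 9, 10, … — the shift grows by one for each successive letter.
Applying it to corner: c+8=k, o+9=x, r+10=b, n+11=y, e+12=q, r+13=e.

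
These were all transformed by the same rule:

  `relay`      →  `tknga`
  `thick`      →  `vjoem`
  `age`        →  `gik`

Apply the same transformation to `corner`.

The shift depends on letter class: consonant r→t is +2, but vowel e→k is +6. Two shifts are in play — +6 for a/e/i/o/u, +2 for every other letter.
For corner: c(cons)+2=e, o(vowel)+6=u, r(cons)+2=t, n(cons)+2=p, e(vowel)+6=k, r(cons)+2=t.

eutpkt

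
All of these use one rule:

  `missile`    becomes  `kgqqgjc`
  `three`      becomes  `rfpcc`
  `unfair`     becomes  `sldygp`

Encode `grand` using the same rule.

epylb

Compare letters: m→k is +24, i→g is +24, s→q is +24 — a constant shift. It's a constant shift of +24 (ROT24).
On grand: g+24=e, r+24=p, a+24=y, n+24=l, d+24=b.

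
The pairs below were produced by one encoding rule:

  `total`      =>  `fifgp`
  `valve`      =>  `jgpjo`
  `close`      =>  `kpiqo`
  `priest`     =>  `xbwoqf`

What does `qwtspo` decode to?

t(19)→f(5) and o(14)→i(8) fit y≡15x+6 (mod 26); the inverse of 15 mod 26 is 7. Each letter's alphabet position (a=0..z=25) is mapped through 15·x+6 mod 26 — an affine cipher.
Reversing it on qwtspo: q(16)→7·(16−6)≡18=s; w(22)→7·(22−6)≡8=i; t(19)→7·(19−6)≡13=n; s(18)→7·(18−6)≡6=g; p(15)→7·(15−6)≡11=l; o(14)→7·(14−6)≡4=e (all mod 26).

single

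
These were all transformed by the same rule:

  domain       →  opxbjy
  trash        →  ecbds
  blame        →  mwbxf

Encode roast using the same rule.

cpbde

The shift depends on letter class: consonant d→o is +11, but vowel o→p is +1. The rule splits by letter class: vowels +1, consonants +11.
For roast: r(cons)+11=c, o(vowel)+1=p, a(vowel)+1=b, s(cons)+11=d, t(cons)+11=e.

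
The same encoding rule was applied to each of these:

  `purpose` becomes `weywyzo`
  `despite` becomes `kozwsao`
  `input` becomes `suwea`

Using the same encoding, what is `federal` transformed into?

mokoyks

The shift depends on letter class: consonant p→w is +7, but vowel u→e is +10. Two shifts are in play — +10 for a/e/i/o/u, +7 for every other letter.
On federal: f(cons)+7=m, e(vowel)+10=o, d(cons)+7=k, e(vowel)+10=o, r(cons)+7=y, a(vowel)+10=k, l(cons)+7=s.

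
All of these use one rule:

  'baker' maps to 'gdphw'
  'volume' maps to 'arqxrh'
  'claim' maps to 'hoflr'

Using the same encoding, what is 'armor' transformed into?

furrw

Shifts by position in baker: pos 0: b→g (+5), pos 1: a→d (+3), pos 2: k→p (+5), pos 3: e→h (+3) — repeating every 2. A repeating key of period 2 is used — shifts +5, +3 over and over.
For armor: a+5=f, r+3=u, m+5=r, o+3=r, r+5=w.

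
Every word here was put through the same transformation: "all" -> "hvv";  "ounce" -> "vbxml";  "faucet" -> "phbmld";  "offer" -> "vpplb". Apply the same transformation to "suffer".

cbpplb

Vowels shift forward by 7 and consonants shift forward by 10.
For suffer: s(cons)+10=c, u(vowel)+7=b, f(cons)+10=p, f(cons)+10=p, e(vowel)+7=l, r(cons)+10=b.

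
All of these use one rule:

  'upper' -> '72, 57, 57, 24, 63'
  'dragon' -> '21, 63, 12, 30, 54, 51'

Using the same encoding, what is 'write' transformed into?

78, 63, 36, 69, 24

u(#21)→72 and p(#16)→57: differences scale by 3, so n = 3·pos + 9. Each letter becomes 3×(its alphabet position, a=1..z=26) + 9.
Applying it to write: w=23→78, r=18→63, i=9→36, t=20→69, e=5→24.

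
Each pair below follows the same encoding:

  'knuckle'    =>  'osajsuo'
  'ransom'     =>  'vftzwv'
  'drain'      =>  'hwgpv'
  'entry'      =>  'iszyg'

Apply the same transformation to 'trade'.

In knuckle: k→o is +4, n→s is +5, u→a is +6, c→j is +7 — the shift increases by 1 each position. Letter i (0-indexed) is shifted by i+4, so successive shifts are 4, 5, 6, ….
Applying it to trade: t+4=x, r+5=w, a+6=g, d+7=k, e+8=m.

xwgkm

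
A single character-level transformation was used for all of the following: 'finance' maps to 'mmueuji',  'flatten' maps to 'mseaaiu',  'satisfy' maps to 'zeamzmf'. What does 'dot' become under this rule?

The shift depends on letter class: consonant f→m is +7, but vowel i→m is +4. Two shifts are in play — +4 for a/e/i/o/u, +7 for every other letter.
Applying it to dot: d(cons)+7=k, o(vowel)+4=s, t(cons)+7=a.

ksa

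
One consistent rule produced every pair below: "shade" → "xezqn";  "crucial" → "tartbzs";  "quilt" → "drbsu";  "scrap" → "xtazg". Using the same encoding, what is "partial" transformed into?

s(18)→x(23) and h(7)→e(4) fit y≡23x+25 (mod 26); the inverse of 23 mod 26 is 17. Treating letters as 0–25, the rule is x ↦ 23x + 25 (mod 26).
Applying it to partial: p(15)→23·15+25≡6=g; a(0)→23·0+25≡25=z; r(17)→23·17+25≡0=a; t(19)→23·19+25≡20=u; i(8)→23·8+25≡1=b; a(0)→23·0+25≡25=z; l(11)→23·11+25≡18=s (all mod 26).

gzaubzs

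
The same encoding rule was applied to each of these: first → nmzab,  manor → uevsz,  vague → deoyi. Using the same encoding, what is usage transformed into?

yaeoi

The rule splits by letter class: vowels +4, consonants +8.
For usage: u(vowel)+4=y, s(cons)+8=a, a(vowel)+4=e, g(cons)+8=o, e(vowel)+4=i.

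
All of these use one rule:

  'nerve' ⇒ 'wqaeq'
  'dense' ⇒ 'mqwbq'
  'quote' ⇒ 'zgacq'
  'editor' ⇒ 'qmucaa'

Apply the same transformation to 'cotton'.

The shift depends on letter class: consonant n→w is +9, but vowel e→q is +12. Vowels shift forward by 12 and consonants shift forward by 9.
On cotton: c(cons)+9=l, o(vowel)+12=a, t(cons)+9=c, t(cons)+9=c, o(vowel)+12=a, n(cons)+9=w.

laccaw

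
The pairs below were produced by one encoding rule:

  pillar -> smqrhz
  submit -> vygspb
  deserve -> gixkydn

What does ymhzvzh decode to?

In pillar: p→s is +3, i→m is +4, l→q is +5, l→r is +6 — the shift increases by 1 each position. Letter i (0-indexed) is shifted by i+3, so successive shifts are 3, 4, 5, ….
Reversing it on ymhzvzh: y−3=v, m−4=i, h−5=c, z−6=t, v−7=o, z−8=r, h−9=y.

victory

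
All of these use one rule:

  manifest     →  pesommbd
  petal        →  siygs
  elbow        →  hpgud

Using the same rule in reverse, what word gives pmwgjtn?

miracle

In manifest: m→p is +3, a→e is +4, n→s is +5, i→o is +6 — the shift increases by 1 each position. Letter i (0-indexed) is shifted by i+3, so successive shifts are 3, 4, 5, ….
Undoing it on pmwgjtn: p−3=m, m−4=i, w−5=r, g−6=a, j−7=c, t−8=l, n−9=e.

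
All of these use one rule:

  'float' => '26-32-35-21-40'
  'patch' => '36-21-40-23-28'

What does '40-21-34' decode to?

Letters become their 1-based position plus 20 (so a→21, b→22, …).
Undoing it on 40-21-34: 40→(40−20)÷1=20=t, 21→(21−20)÷1=1=a, 34→(34−20)÷1=14=n.

tan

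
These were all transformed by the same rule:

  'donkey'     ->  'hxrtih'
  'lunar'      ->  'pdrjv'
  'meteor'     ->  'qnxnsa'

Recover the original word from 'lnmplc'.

Shifts by position in donkey: pos 0: d→h (+4), pos 1: o→x (+9), pos 2: n→r (+4), pos 3: k→t (+9) — repeating every 2. The shifts repeat in a cycle of length 2: positions 0,1,… shift by +4, +9, then the pattern repeats.
Decoding lnmplc: l−4=h, n−9=e, m−4=i, p−9=g, l−4=h, c−9=t.

height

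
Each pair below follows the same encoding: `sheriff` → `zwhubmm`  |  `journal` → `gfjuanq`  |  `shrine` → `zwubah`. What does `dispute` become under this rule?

cbzkjeh

Treating letters as 0–25, the rule is x ↦ 5x + 13 (mod 26).
On dispute: d(3)→5·3+13≡2=c; i(8)→5·8+13≡1=b; s(18)→5·18+13≡25=z; p(15)→5·15+13≡10=k; u(20)→5·20+13≡9=j; t(19)→5·19+13≡4=e; e(4)→5·4+13≡7=h (all mod 26).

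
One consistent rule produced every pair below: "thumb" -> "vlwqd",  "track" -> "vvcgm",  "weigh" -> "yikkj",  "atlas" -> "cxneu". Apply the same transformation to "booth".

dsqxj

Shifts by position in thumb: pos 0: t→v (+2), pos 1: h→l (+4), pos 2: u→w (+2), pos 3: m→q (+4) — repeating every 2. It's a Vigenère-style cipher with numeric key [2,4]: position i shifts by key[i mod 2].
Applying it to booth: b+2=d, o+4=s, o+2=q, t+4=x, h+2=j.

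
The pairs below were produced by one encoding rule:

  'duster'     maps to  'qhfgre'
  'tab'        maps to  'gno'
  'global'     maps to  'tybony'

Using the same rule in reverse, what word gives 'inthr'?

It's a constant shift of +13 (ROT13).
Reversing it on inthr: i−13=v, n−13=a, t−13=g, h−13=u, r−13=e.

vague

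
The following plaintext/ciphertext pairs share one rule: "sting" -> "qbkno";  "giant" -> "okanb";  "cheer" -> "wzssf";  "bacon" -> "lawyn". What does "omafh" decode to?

This is an affine cipher: with a=0,…,z=25, each position x becomes (11x+0) mod 26.
Reversing it on omafh: o(14)→19·(14−0)≡6=g; m(12)→19·(12−0)≡20=u; a(0)→19·(0−0)≡0=a; f(5)→19·(5−0)≡17=r; h(7)→19·(7−0)≡3=d (all mod 26).

guard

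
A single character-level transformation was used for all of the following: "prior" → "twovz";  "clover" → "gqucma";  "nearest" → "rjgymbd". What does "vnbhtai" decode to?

In prior: p→t is +4, r→w is +5, i→o is +6, o→v is +7 — the shift increases by 1 each position. The shift increases by 1 at each position, starting from +4: 4, 5, 6, ….
Reversing it on vnbhtai: v−4=r, n−5=i, b−6=v, h−7=a, t−8=l, a−9=r, i−10=y.

rivalry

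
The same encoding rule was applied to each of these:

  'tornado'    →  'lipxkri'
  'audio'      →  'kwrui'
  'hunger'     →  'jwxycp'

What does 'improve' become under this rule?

t(19)→l(11) and o(14)→i(8) fit y≡11x+10 (mod 26); the inverse of 11 mod 26 is 19. This is an affine cipher: with a=0,…,z=25, each position x becomes (11x+10) mod 26.
On improve: i(8)→11·8+10≡20=u; m(12)→11·12+10≡12=m; p(15)→11·15+10≡19=t; r(17)→11·17+10≡15=p; o(14)→11·14+10≡8=i; v(21)→11·21+10≡7=h; e(4)→11·4+10≡2=c (all mod 26).

umtpihc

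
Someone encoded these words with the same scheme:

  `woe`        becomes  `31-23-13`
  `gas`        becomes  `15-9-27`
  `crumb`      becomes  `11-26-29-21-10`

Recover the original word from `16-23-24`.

w is letter #23 and maps to 31: an offset of 8. Letters become their 1-based position plus 8 (so a→9, b→10, …).
Reversing it on 16-23-24: 16→(16−8)÷1=8=h, 23→(23−8)÷1=15=o, 24→(24−8)÷1=16=p.

hop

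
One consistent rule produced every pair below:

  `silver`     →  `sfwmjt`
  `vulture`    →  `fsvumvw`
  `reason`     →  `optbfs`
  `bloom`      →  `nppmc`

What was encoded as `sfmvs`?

ruler

The output letters match the input read backwards, each shifted +1: silver reversed is revlis. The word is reversed, then every letter is shifted forward by 1.
Undoing it on sfmvs: shift back: s−1=r, f−1=e, m−1=l, v−1=u, s−1=r → relur; then reverse → ruler.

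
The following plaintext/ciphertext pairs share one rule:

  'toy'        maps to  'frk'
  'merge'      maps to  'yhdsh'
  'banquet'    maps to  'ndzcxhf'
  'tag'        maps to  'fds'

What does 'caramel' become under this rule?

The shift depends on letter class: consonant t→f is +12, but vowel o→r is +3. The rule splits by letter class: vowels +3, consonants +12.
For caramel: c(cons)+12=o, a(vowel)+3=d, r(cons)+12=d, a(vowel)+3=d, m(cons)+12=y, e(vowel)+3=h, l(cons)+12=x.

odddyhx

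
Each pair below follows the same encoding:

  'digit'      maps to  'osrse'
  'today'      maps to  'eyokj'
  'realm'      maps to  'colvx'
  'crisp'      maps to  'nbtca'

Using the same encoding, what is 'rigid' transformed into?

csrso

The shifts repeat in a cycle of length 2: positions 0,1,… shift by +11, +10, then the pattern repeats.
Applying it to rigid: r+11=c, i+10=s, g+11=r, i+10=s, d+11=o.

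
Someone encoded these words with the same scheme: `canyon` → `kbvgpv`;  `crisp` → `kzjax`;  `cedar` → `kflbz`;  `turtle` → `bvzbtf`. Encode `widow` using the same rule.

ejlpe

The shift depends on letter class: consonant c→k is +8, but vowel a→b is +1. The rule splits by letter class: vowels +1, consonants +8.
Applying it to widow: w(cons)+8=e, i(vowel)+1=j, d(cons)+8=l, o(vowel)+1=p, w(cons)+8=e.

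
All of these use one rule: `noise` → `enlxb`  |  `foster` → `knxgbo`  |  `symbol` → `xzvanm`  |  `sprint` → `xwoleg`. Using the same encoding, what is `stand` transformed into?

n(13)→e(4) and o(14)→n(13) fit y≡9x+17 (mod 26); the inverse of 9 mod 26 is 3. This is an affine cipher: with a=0,…,z=25, each position x becomes (9x+17) mod 26.
Applying it to stand: s(18)→9·18+17≡23=x; t(19)→9·19+17≡6=g; a(0)→9·0+17≡17=r; n(13)→9·13+17≡4=e; d(3)→9·3+17≡18=s (all mod 26).

xgres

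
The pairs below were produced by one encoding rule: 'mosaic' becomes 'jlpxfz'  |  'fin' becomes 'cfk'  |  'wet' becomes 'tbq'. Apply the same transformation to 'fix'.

Compare letters: m→j is +23, o→l is +23, s→p is +23 — a constant shift. Each letter is shifted forward by 23 in the alphabet (a Caesar shift of +23).
On fix: f+23=c, i+23=f, x+23=u.

cfu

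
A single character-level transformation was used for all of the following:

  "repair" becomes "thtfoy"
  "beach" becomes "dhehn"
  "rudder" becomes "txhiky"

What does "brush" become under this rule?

In repair: r→t is +2, e→h is +3, p→t is +4, a→f is +5 — the shift increases by 1 each position. Each letter shifts forward by (position + 2), i.e. 2, 3, 4, … — the shift grows by one for each successive letter.
On brush: b+2=d, r+3=u, u+4=y, s+5=x, h+6=n.

duyxn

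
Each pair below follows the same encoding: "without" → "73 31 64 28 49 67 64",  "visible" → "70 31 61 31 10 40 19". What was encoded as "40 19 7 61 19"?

w(#23)→73 and i(#9)→31: differences scale by 3, so n = 3·pos + 4. Each letter becomes 3×(its alphabet position, a=1..z=26) + 4.
Decoding 40 19 7 61 19: 40→(40−4)÷3=12=l, 19→(19−4)÷3=5=e, 7→(7−4)÷3=1=a, 61→(61−4)÷3=19=s, 19→(19−4)÷3=5=e.

lease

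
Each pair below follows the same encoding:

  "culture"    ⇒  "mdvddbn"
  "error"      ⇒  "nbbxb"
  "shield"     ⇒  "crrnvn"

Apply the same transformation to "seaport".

cnjzxbd

The shift depends on letter class: consonant c→m is +10, but vowel u→d is +9. Vowels shift forward by 9 and consonants shift forward by 10.
Applying it to seaport: s(cons)+10=c, e(vowel)+9=n, a(vowel)+9=j, p(cons)+10=z, o(vowel)+9=x, r(cons)+10=b, t(cons)+10=d.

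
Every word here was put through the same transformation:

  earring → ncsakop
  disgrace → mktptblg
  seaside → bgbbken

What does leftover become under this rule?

uggcqwnt

Shifts by position in earring: pos 0: e→n (+9), pos 1: a→c (+2), pos 2: r→s (+1), pos 3: r→a (+9), pos 4: i→k (+2), pos 5: n→o (+1) — repeating every 3. A repeating key of period 3 is used — shifts +9, +2, +1 over and over.
Applying it to leftover: l+9=u, e+2=g, f+1=g, t+9=c, o+2=q, v+1=w, e+9=n, r+2=t.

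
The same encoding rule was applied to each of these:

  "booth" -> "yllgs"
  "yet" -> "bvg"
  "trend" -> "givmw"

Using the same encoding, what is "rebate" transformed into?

Letters are reflected about the middle of the alphabet (position → 25−position): Atbash.
On rebate: r↔i, e↔v, b↔y, a↔z, t↔g, e↔v.

ivyzgv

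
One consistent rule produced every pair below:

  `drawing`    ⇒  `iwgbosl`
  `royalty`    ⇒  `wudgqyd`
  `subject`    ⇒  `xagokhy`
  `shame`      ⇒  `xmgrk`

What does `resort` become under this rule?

The shift depends on letter class: consonant d→i is +5, but vowel a→g is +6. Two shifts are in play — +6 for a/e/i/o/u, +5 for every other letter.
For resort: r(cons)+5=w, e(vowel)+6=k, s(cons)+5=x, o(vowel)+6=u, r(cons)+5=w, t(cons)+5=y.

wkxuwy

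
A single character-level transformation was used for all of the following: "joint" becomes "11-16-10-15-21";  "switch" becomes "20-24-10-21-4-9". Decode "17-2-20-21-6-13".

Each letter is replaced by its alphabet position (a=1..z=26) + 1.
Reversing it on 17-2-20-21-6-13: 17→(17−1)÷1=16=p, 2→(2−1)÷1=1=a, 20→(20−1)÷1=19=s, 21→(21−1)÷1=20=t, 6→(6−1)÷1=5=e, 13→(13−1)÷1=12=l.

pastel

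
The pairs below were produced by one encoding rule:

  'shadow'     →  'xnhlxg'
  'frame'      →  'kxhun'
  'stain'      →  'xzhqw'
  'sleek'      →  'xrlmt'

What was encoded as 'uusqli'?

In shadow: s→x is +5, h→n is +6, a→h is +7, d→l is +8 — the shift increases by 1 each position. Letter i (0-indexed) is shifted by i+5, so successive shifts are 5, 6, 7, ….
Decoding uusqli: u−5=p, u−6=o, s−7=l, q−8=i, l−9=c, i−10=y.

policy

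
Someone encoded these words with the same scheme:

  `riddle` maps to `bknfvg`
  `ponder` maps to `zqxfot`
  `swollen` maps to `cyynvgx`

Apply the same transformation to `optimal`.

yrdkwcv

The shifts repeat in a cycle of length 2: positions 0,1,… shift by +10, +2, then the pattern repeats.
On optimal: o+10=y, p+2=r, t+10=d, i+2=k, m+10=w, a+2=c, l+10=v.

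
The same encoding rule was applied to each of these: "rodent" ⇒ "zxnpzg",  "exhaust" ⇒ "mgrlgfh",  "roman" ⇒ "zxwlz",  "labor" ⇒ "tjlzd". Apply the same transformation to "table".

In rodent: r→z is +8, o→x is +9, d→n is +10, e→p is +11 — the shift increases by 1 each position. The shift increases by 1 at each position, starting from +8: 8, 9, 10, ….
For table: t+8=b, a+9=j, b+10=l, l+11=w, e+12=q.

bjlwq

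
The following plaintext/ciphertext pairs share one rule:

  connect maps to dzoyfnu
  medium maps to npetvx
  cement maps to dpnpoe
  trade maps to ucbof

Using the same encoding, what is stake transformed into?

Shifts by position in connect: pos 0: c→d (+1), pos 1: o→z (+11), pos 2: n→o (+1), pos 3: n→y (+11) — repeating every 2. The shifts repeat in a cycle of length 2: positions 0,1,… shift by +1, +11, then the pattern repeats.
For stake: s+1=t, t+11=e, a+1=b, k+11=v, e+1=f.

tebvf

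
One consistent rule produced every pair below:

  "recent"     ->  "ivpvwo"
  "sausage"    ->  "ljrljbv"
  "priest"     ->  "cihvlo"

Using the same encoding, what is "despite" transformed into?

r(17)→i(8) and e(4)→v(21) fit y≡3x+9 (mod 26); the inverse of 3 mod 26 is 9. Treating letters as 0–25, the rule is x ↦ 3x + 9 (mod 26).
For despite: d(3)→3·3+9≡18=s; e(4)→3·4+9≡21=v; s(18)→3·18+9≡11=l; p(15)→3·15+9≡2=c; i(8)→3·8+9≡7=h; t(19)→3·19+9≡14=o; e(4)→3·4+9≡21=v (all mod 26).

svlchov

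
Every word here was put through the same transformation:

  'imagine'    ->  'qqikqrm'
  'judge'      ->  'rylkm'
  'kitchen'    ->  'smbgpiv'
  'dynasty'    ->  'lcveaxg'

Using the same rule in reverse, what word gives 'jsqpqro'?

boiling

Shifts by position in imagine: pos 0: i→q (+8), pos 1: m→q (+4), pos 2: a→i (+8), pos 3: g→k (+4) — repeating every 2. The shifts repeat in a cycle of length 2: positions 0,1,… shift by +8, +4, then the pattern repeats.
Undoing it on jsqpqro: j−8=b, s−4=o, q−8=i, p−4=l, q−8=i, r−4=n, o−8=g.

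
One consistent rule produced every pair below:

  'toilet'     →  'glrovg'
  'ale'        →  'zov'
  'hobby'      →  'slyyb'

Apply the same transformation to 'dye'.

wbv

Each letter is replaced by its mirror in the alphabet: a↔z, b↔y, c↔x, and so on (the Atbash cipher).
For dye: d↔w, y↔b, e↔v.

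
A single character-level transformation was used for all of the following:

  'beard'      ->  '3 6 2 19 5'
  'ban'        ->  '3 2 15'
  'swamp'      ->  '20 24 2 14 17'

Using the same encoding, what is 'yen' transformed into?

26 6 15

b is letter #2 and maps to 3: an offset of 1. Letters become their 1-based position plus 1 (so a→2, b→3, …).
On yen: y=25→26, e=5→6, n=14→15.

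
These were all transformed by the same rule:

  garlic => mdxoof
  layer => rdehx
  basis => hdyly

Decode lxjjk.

A repeating key of period 2 is used — shifts +6, +3 over and over.
Reversing it on lxjjk: l−6=f, x−3=u, j−6=d, j−3=g, k−6=e.

fudge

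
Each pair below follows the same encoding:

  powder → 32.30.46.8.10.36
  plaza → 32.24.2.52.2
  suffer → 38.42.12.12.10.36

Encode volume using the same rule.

44.30.24.42.26.10

p(#16)→32 and o(#15)→30: differences scale by 2, so n = 2·pos + 0. With a=1..z=26, the number is 2·pos.
For volume: v=22→44, o=15→30, l=12→24, u=21→42, m=13→26, e=5→10.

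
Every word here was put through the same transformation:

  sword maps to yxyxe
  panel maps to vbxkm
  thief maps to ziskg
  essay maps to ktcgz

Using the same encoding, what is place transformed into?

Shifts by position in sword: pos 0: s→y (+6), pos 1: w→x (+1), pos 2: o→y (+10), pos 3: r→x (+6), pos 4: d→e (+1) — repeating every 3. The shifts repeat in a cycle of length 3: positions 0,1,… shift by +6, +1, +10, then the pattern repeats.
On place: p+6=v, l+1=m, a+10=k, c+6=i, e+1=f.

vmkif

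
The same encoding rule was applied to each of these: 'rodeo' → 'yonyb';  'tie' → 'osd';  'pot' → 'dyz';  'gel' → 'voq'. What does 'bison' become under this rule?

xycsl

The output letters match the input read backwards, each shifted +10: rodeo reversed is oedor. Two steps: reverse the string, then apply a Caesar shift of +10.
Applying it to bison: reverse → nosib; then shift: n+10=x, o+10=y, s+10=c, i+10=s, b+10=l.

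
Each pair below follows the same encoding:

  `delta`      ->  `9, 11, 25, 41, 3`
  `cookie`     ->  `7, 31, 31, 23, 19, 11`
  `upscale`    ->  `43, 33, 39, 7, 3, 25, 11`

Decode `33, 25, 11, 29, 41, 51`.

plenty

The formula is n = 2×(alphabet index, a=1) + 1.
Decoding 33, 25, 11, 29, 41, 51: 33→(33−1)÷2=16=p, 25→(25−1)÷2=12=l, 11→(11−1)÷2=5=e, 29→(29−1)÷2=14=n, 41→(41−1)÷2=20=t, 51→(51−1)÷2=25=y.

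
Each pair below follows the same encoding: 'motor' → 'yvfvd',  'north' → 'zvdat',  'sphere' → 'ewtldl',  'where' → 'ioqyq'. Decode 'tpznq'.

Shifts by position in motor: pos 0: m→y (+12), pos 1: o→v (+7), pos 2: t→f (+12), pos 3: o→v (+7) — repeating every 2. The shifts repeat in a cycle of length 2: positions 0,1,… shift by +12, +7, then the pattern repeats.
Decoding tpznq: t−12=h, p−7=i, z−12=n, n−7=g, q−12=e.

hinge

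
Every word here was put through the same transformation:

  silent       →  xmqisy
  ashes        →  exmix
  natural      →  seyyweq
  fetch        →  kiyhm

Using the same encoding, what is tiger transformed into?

ymliw

Vowels shift forward by 4 and consonants shift forward by 5.
For tiger: t(cons)+5=y, i(vowel)+4=m, g(cons)+5=l, e(vowel)+4=i, r(cons)+5=w.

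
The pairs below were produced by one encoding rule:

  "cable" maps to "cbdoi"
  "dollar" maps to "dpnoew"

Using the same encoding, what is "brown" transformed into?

In cable: c→c is +0, a→b is +1, b→d is +2, l→o is +3 — the shift increases by 1 each position. The shift increases by 1 at each position, starting from +0: 0, 1, 2, ….
For brown: b+0=b, r+1=s, o+2=q, w+3=z, n+4=r.

bsqzr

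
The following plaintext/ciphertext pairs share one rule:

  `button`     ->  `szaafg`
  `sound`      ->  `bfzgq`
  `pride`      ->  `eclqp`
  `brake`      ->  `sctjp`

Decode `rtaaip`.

This is an affine cipher: with a=0,…,z=25, each position x becomes (25x+19) mod 26.
Decoding rtaaip: r(17)→25·(17−19)≡2=c; t(19)→25·(19−19)≡0=a; a(0)→25·(0−19)≡19=t; a(0)→25·(0−19)≡19=t; i(8)→25·(8−19)≡11=l; p(15)→25·(15−19)≡4=e (all mod 26).

cattle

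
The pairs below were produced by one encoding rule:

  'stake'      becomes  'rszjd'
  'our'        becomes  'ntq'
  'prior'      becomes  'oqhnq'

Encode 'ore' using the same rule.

nqd

Each letter is shifted forward by 25 in the alphabet (a Caesar shift of +25).
On ore: o+25=n, r+25=q, e+25=d.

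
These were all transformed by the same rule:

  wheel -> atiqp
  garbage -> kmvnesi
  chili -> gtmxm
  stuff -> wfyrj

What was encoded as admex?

Shifts by position in wheel: pos 0: w→a (+4), pos 1: h→t (+12), pos 2: e→i (+4), pos 3: e→q (+12) — repeating every 2. The shifts repeat in a cycle of length 2: positions 0,1,… shift by +4, +12, then the pattern repeats.
Reversing it on admex: a−4=w, d−12=r, m−4=i, e−12=s, x−4=t.

wrist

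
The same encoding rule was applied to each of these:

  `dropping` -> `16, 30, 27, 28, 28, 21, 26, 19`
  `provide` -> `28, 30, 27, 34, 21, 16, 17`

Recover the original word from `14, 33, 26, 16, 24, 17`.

d is letter #4 and maps to 16: an offset of 12. The number is (letter's place in the alphabet, a=1) + 12.
Decoding 14, 33, 26, 16, 24, 17: 14→(14−12)÷1=2=b, 33→(33−12)÷1=21=u, 26→(26−12)÷1=14=n, 16→(16−12)÷1=4=d, 24→(24−12)÷1=12=l, 17→(17−12)÷1=5=e.

bundle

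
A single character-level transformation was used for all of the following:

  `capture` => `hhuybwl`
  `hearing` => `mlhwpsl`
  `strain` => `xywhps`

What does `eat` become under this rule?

lhy

The shift depends on letter class: consonant c→h is +5, but vowel a→h is +7. Two shifts are in play — +7 for a/e/i/o/u, +5 for every other letter.
Applying it to eat: e(vowel)+7=l, a(vowel)+7=h, t(cons)+5=y.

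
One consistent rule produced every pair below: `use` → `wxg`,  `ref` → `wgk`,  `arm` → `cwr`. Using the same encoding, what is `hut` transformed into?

The shift depends on letter class: consonant s→x is +5, but vowel u→w is +2. Vowels shift forward by 2 and consonants shift forward by 5.
On hut: h(cons)+5=m, u(vowel)+2=w, t(cons)+5=y.

mwy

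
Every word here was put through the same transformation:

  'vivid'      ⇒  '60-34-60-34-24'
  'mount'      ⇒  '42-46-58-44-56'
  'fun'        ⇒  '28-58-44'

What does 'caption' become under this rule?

v(#22)→60 and i(#9)→34: differences scale by 2, so n = 2·pos + 16. With a=1..z=26, the number is 2·pos + 16.
Applying it to caption: c=3→22, a=1→18, p=16→48, t=20→56, i=9→34, o=15→46, n=14→44.

22-18-48-56-34-46-44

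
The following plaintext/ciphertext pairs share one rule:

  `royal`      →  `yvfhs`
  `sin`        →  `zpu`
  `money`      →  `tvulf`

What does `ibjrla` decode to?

Compare letters: r→y is +7, o→v is +7, y→f is +7 — a constant shift. Each letter is shifted forward by 7 in the alphabet (a Caesar shift of +7).
Reversing it on ibjrla: i−7=b, b−7=u, j−7=c, r−7=k, l−7=e, a−7=t.

bucket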